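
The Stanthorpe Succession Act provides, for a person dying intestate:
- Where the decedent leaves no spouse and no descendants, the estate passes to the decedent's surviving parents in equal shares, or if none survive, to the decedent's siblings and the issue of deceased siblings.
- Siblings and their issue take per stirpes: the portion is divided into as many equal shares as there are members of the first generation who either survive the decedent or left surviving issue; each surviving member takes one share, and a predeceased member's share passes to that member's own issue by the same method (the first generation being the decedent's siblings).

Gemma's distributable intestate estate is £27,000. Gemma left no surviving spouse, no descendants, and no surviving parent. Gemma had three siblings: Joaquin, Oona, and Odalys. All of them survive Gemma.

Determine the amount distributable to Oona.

Oona receives £9,000.

The entire £27,000 passes to the siblings and their issue.
That amount (£27,000) is divided into 3 shares of £9,000: Joaquin, Oona, and Odalys each take £9,000.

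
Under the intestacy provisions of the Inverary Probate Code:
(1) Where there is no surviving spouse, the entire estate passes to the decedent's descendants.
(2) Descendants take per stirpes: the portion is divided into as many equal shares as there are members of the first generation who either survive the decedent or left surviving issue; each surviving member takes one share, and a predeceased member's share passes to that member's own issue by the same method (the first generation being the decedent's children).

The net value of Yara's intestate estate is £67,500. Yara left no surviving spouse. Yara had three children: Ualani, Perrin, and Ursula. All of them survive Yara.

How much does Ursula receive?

Ursula receives £22,500.

The entire £67,500 passes to the descendants.
That amount (£67,500) is divided into 3 shares of £22,500: Ualani, Perrin, and Ursula each take £22,500.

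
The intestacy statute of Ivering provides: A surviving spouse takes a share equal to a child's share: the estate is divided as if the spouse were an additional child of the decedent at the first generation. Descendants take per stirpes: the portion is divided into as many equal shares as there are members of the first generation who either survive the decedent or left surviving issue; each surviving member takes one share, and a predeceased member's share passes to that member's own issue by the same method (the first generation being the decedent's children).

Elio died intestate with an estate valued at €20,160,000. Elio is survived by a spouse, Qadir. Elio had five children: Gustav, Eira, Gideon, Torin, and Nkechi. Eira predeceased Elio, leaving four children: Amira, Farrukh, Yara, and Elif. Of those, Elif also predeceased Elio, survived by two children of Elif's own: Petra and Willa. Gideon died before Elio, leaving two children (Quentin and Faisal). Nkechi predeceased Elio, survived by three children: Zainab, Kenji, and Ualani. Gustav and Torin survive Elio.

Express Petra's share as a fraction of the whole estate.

The spouse counts as an additional share at the children's level, so there are 6 primary shares of €3,360,000. Qadir takes one such share (€3,360,000).
The children's combined portion (€16,800,000) is divided into 5 shares of €3,360,000: Gustav and Torin each take €3,360,000; Eira's €3,360,000 share passes to Eira's issue; Gideon's €3,360,000 share passes to Gideon's issue; Nkechi's €3,360,000 share passes to Nkechi's issue.
Eira's share (€3,360,000) is divided into 4 shares of €840,000: Amira, Farrukh, and Yara each take €840,000; Elif's €840,000 share passes to Elif's issue.
Elif's share (€840,000) is divided into 2 shares of €420,000: Petra and Willa each take €420,000.
Gideon's share (€3,360,000) is divided into 2 shares of €1,680,000: Quentin and Faisal each take €1,680,000.
Nkechi's share (€3,360,000) is divided into 3 shares of €1,120,000: Zainab, Kenji, and Ualani each take €1,120,000.

Petra receives 1/48 of the estate.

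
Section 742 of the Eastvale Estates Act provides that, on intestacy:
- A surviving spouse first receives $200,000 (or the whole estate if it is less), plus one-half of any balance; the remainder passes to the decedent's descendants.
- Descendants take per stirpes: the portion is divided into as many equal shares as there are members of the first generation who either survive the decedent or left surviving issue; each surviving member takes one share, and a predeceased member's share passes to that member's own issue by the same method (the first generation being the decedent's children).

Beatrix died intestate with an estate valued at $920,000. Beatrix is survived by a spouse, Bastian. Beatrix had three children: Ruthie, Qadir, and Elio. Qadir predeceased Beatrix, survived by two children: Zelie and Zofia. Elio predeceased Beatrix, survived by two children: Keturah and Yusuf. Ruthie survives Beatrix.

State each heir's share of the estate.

Bastian: $560,000; Ruthie: $120,000; Zelie: $60,000; Zofia: $60,000; Keturah: $60,000; Yusuf: $60,000

Bastian first takes $200,000, leaving a balance of $720,000. Bastian then takes one-half of the balance ($360,000), for a total of $560,000. The remaining $360,000 passes to the descendants.
The descendants' portion ($360,000) is divided into 3 shares of $120,000: Ruthie takes $120,000; Qadir's $120,000 share passes to Qadir's issue; Elio's $120,000 share passes to Elio's issue.
Qadir's share ($120,000) is divided into 2 shares of $60,000: Zelie and Zofia each take $60,000.
Elio's share ($120,000) is divided into 2 shares of $60,000: Keturah and Yusuf each take $60,000.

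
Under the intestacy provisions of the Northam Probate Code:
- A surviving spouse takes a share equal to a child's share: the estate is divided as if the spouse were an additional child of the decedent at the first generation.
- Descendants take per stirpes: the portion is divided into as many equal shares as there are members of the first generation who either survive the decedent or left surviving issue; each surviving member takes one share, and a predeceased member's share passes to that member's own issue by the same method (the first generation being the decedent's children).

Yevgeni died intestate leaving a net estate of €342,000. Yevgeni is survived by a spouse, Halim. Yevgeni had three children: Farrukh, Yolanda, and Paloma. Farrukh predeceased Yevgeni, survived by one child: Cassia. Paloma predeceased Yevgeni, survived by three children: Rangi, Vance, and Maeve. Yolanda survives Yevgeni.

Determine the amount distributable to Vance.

Vance receives €28,500.

The spouse counts as an additional share at the children's level, so there are 4 primary shares of €85,500. Halim takes one such share (€85,500).
The children's combined portion (€256,500) is divided into 3 shares of €85,500: Yolanda takes €85,500; Farrukh's €85,500 share passes to Farrukh's issue; Paloma's €85,500 share passes to Paloma's issue.
Farrukh's share (€85,500) passes entirely to Cassia.
Paloma's share (€85,500) is divided into 3 shares of €28,500: Rangi, Vance, and Maeve each take €28,500.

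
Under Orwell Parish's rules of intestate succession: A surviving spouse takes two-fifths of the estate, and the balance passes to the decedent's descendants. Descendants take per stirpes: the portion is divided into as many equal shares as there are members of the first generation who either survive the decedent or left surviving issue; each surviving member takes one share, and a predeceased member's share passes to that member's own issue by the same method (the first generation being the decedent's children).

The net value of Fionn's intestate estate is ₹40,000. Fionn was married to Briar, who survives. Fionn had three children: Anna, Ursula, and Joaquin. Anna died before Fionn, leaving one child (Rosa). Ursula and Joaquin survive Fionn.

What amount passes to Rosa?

Rosa receives ₹8,000.

Briar takes two-fifths of ₹40,000 = ₹16,000. The remaining ₹24,000 passes to the descendants.
The descendants' portion (₹24,000) is divided into 3 shares of ₹8,000: Ursula and Joaquin each take ₹8,000; Anna's ₹8,000 share passes to Anna's issue.
Anna's share (₹8,000) passes entirely to Rosa.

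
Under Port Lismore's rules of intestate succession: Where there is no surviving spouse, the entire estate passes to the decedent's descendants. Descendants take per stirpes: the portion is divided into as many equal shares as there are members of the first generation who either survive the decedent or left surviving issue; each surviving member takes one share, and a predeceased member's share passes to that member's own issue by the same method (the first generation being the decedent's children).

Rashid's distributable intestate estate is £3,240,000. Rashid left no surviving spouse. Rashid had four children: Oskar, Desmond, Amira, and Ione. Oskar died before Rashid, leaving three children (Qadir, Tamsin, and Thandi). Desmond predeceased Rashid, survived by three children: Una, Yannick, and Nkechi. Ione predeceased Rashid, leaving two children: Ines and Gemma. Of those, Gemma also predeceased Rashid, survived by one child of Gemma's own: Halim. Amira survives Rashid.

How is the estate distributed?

The entire £3,240,000 passes to the descendants.
That amount (£3,240,000) is divided into 4 shares of £810,000: Amira takes £810,000; Oskar's £810,000 share passes to Oskar's issue; Desmond's £810,000 share passes to Desmond's issue; Ione's £810,000 share passes to Ione's issue.
Oskar's share (£810,000) is divided into 3 shares of £270,000: Qadir, Tamsin, and Thandi each take £270,000.
Desmond's share (£810,000) is divided into 3 shares of £270,000: Una, Yannick, and Nkechi each take £270,000.
Ione's share (£810,000) is divided into 2 shares of £405,000: Ines takes £405,000; Gemma's £405,000 share passes to Gemma's issue.
Gemma's share (£405,000) passes entirely to Halim.

Qadir: £270,000; Tamsin: £270,000; Thandi: £270,000; Una: £270,000; Yannick: £270,000; Nkechi: £270,000; Amira: £810,000; Ines: £405,000; Halim: £405,000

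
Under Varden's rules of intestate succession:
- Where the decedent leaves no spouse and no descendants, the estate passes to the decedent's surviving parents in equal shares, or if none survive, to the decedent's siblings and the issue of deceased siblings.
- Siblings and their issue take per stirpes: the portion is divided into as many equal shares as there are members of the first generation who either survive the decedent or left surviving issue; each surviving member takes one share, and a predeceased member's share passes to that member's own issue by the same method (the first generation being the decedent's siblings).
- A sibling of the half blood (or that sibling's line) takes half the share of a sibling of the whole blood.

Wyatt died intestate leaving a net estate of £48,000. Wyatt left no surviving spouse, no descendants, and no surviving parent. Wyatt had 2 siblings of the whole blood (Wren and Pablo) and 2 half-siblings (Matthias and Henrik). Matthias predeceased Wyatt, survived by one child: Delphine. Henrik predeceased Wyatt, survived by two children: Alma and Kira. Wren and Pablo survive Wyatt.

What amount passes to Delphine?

Delphine receives £8,000.

The entire £48,000 passes to the siblings and their issue.
Counting each half-blood sibling's line as half a unit, there are 3 units in £48,000, so one unit is £16,000. Whole-blood lines (Wren and Pablo) take £16,000 each; half-blood lines (Matthias and Henrik) take £8,000 each.
Matthias's share (£8,000) passes entirely to Delphine.
Henrik's share (£8,000) is divided into 2 shares of £4,000: Alma and Kira each take £4,000.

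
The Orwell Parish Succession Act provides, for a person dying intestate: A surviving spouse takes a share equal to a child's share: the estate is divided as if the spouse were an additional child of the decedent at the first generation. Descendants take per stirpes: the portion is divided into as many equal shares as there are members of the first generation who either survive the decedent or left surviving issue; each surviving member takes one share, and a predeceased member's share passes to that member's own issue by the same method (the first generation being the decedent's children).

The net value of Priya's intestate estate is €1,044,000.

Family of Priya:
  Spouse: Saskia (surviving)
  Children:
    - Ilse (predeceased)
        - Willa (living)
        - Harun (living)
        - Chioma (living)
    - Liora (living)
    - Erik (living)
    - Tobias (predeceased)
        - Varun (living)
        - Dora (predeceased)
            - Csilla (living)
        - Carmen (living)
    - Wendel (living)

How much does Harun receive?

The spouse counts as an additional share at the children's level, so there are 6 primary shares of €174,000. Saskia takes one such share (€174,000).
The children's combined portion (€870,000) is divided into 5 shares of €174,000: Liora, Erik, and Wendel each take €174,000; Ilse's €174,000 share passes to Ilse's issue; Tobias's €174,000 share passes to Tobias's issue.
Ilse's share (€174,000) is divided into 3 shares of €58,000: Willa, Harun, and Chioma each take €58,000.
Tobias's share (€174,000) is divided into 3 shares of €58,000: Varun and Carmen each take €58,000; Dora's €58,000 share passes to Dora's issue.
Dora's share (€58,000) passes entirely to Csilla.

Harun receives €58,000.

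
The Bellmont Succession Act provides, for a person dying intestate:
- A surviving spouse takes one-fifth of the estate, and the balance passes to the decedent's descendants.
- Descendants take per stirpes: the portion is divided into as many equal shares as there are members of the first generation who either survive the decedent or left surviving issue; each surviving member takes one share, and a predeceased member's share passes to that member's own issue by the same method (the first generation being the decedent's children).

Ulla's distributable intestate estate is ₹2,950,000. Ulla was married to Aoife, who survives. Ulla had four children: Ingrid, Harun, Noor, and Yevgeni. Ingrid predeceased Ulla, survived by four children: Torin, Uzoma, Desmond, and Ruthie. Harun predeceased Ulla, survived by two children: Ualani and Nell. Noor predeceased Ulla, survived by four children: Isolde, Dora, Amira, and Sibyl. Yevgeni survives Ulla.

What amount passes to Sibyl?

Aoife takes one-fifth of ₹2,950,000 = ₹590,000. The remaining ₹2,360,000 passes to the descendants.
The descendants' portion (₹2,360,000) is divided into 4 shares of ₹590,000: Yevgeni takes ₹590,000; Ingrid's ₹590,000 share passes to Ingrid's issue; Harun's ₹590,000 share passes to Harun's issue; Noor's ₹590,000 share passes to Noor's issue.
Ingrid's share (₹590,000) is divided into 4 shares of ₹147,500: Torin, Uzoma, Desmond, and Ruthie each take ₹147,500.
Harun's share (₹590,000) is divided into 2 shares of ₹295,000: Ualani and Nell each take ₹295,000.
Noor's share (₹590,000) is divided into 4 shares of ₹147,500: Isolde, Dora, Amira, and Sibyl each take ₹147,500.

Sibyl receives ₹147,500.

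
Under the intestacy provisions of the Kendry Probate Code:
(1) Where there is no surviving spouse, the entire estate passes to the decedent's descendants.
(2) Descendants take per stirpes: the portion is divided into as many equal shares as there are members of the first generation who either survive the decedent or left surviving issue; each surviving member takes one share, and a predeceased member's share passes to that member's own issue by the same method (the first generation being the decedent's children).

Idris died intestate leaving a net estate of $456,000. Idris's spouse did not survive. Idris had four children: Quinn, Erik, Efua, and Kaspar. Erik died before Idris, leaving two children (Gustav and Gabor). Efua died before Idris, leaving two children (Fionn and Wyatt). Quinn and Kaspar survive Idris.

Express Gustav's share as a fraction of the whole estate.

The entire $456,000 passes to the descendants.
That amount ($456,000) is divided into 4 shares of $114,000: Quinn and Kaspar each take $114,000; Erik's $114,000 share passes to Erik's issue; Efua's $114,000 share passes to Efua's issue.
Erik's share ($114,000) is divided into 2 shares of $57,000: Gustav and Gabor each take $57,000.
Efua's share ($114,000) is divided into 2 shares of $57,000: Fionn and Wyatt each take $57,000.

Gustav receives 1/8 of the estate.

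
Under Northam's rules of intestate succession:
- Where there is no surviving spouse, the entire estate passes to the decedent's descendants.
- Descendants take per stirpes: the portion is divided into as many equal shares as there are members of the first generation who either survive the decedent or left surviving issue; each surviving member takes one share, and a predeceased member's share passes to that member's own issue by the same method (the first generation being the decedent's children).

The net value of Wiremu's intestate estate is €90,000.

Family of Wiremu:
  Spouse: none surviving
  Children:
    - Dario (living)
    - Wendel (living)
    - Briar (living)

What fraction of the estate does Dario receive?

Dario receives 1/3 of the estate.

The entire €90,000 passes to the descendants.
That amount (€90,000) is divided into 3 shares of €30,000: Dario, Wendel, and Briar each take €30,000.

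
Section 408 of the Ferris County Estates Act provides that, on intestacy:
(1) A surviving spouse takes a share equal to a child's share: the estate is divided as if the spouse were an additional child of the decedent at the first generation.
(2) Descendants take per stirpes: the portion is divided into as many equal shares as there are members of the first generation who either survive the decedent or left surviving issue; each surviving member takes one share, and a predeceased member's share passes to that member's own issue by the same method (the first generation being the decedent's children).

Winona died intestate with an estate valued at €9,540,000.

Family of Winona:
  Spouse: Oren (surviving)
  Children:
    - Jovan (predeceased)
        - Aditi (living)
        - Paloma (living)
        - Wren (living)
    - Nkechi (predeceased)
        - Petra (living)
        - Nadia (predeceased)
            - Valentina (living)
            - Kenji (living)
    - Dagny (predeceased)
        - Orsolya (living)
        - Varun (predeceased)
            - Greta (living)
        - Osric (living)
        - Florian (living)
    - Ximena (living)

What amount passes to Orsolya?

Orsolya receives €477,000.

The spouse counts as an additional share at the children's level, so there are 5 primary shares of €1,908,000. Oren takes one such share (€1,908,000).
The children's combined portion (€7,632,000) is divided into 4 shares of €1,908,000: Ximena takes €1,908,000; Jovan's €1,908,000 share passes to Jovan's issue; Nkechi's €1,908,000 share passes to Nkechi's issue; Dagny's €1,908,000 share passes to Dagny's issue.
Jovan's share (€1,908,000) is divided into 3 shares of €636,000: Aditi, Paloma, and Wren each take €636,000.
Nkechi's share (€1,908,000) is divided into 2 shares of €954,000: Petra takes €954,000; Nadia's €954,000 share passes to Nadia's issue.
Nadia's share (€954,000) is divided into 2 shares of €477,000: Valentina and Kenji each take €477,000.
Dagny's share (€1,908,000) is divided into 4 shares of €477,000: Orsolya, Osric, and Florian each take €477,000; Varun's €477,000 share passes to Varun's issue.
Varun's share (€477,000) passes entirely to Greta.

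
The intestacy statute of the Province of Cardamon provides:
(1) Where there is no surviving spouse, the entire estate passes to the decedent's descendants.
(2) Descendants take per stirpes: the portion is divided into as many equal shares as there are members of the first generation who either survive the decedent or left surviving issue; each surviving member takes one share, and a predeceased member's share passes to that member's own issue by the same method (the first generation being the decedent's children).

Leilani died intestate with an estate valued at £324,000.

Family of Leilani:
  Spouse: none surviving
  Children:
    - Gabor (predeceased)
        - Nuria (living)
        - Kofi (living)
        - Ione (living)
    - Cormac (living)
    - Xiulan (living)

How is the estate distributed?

The entire £324,000 passes to the descendants.
That amount (£324,000) is divided into 3 shares of £108,000: Cormac and Xiulan each take £108,000; Gabor's £108,000 share passes to Gabor's issue.
Gabor's share (£108,000) is divided into 3 shares of £36,000: Nuria, Kofi, and Ione each take £36,000.

Nuria: £36,000; Kofi: £36,000; Ione: £36,000; Cormac: £108,000; Xiulan: £108,000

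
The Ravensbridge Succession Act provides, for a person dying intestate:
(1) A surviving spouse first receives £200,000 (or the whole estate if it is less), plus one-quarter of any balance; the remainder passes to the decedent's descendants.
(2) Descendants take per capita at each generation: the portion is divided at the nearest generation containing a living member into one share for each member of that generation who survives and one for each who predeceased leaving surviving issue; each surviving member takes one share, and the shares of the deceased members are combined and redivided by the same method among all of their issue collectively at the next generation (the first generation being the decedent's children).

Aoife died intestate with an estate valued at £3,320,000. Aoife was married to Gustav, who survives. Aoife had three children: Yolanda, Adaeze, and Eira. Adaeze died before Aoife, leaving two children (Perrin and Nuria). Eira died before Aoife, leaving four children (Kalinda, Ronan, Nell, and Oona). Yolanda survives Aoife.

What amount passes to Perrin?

Gustav first takes £200,000, leaving a balance of £3,120,000. Gustav then takes one-quarter of the balance (£780,000), for a total of £980,000. The remaining £2,340,000 passes to the descendants.
The descendants' portion (£2,340,000) is divided at the children's generation into 3 shares of £780,000. Yolanda takes £780,000. The 2 shares of the deceased (Adaeze and Eira) are combined into a pool of £1,560,000.
That pool (£1,560,000) is divided at the grandchildren's generation equally among Perrin, Nuria, Kalinda, Ronan, Nell, and Oona: £260,000 each.

Perrin receives £260,000.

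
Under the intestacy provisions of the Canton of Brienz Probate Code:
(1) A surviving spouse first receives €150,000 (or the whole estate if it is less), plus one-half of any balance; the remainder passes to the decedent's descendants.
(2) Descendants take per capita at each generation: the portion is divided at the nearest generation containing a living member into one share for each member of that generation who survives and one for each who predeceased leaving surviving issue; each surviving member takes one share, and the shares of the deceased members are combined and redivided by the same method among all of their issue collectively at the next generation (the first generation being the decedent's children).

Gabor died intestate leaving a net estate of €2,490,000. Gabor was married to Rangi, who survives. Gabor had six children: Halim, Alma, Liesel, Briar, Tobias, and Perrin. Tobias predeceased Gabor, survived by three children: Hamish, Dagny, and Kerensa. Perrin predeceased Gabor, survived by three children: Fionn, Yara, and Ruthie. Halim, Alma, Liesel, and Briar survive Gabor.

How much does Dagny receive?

Dagny receives €65,000.

Rangi first takes €150,000, leaving a balance of €2,340,000. Rangi then takes one-half of the balance (€1,170,000), for a total of €1,320,000. The remaining €1,170,000 passes to the descendants.
The descendants' portion (€1,170,000) is divided at the children's generation into 6 shares of €195,000. Halim, Alma, Liesel, and Briar each take €195,000. The 2 shares of the deceased (Tobias and Perrin) are combined into a pool of €390,000.
That pool (€390,000) is divided at the grandchildren's generation equally among Hamish, Dagny, Kerensa, Fionn, Yara, and Ruthie: €65,000 each.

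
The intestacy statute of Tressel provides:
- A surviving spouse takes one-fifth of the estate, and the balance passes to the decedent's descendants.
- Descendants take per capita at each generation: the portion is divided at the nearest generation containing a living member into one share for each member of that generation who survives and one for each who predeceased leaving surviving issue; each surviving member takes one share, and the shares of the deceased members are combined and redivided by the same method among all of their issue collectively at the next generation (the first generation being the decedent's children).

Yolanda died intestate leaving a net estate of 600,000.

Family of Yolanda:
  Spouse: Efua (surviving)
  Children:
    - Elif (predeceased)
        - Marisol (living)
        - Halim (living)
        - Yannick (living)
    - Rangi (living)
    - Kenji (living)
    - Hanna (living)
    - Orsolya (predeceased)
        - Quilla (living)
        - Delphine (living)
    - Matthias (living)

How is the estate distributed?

Efua takes one-fifth of 600,000 = 120,000. The remaining 480,000 passes to the descendants.
The descendants' portion (480,000) is divided at the children's generation into 6 shares of 80,000. Rangi, Kenji, Hanna, and Matthias each take 80,000. The 2 shares of the deceased (Elif and Orsolya) are combined into a pool of 160,000.
That pool (160,000) is divided at the grandchildren's generation equally among Marisol, Halim, Yannick, Quilla, and Delphine: 32,000 each.

Efua: 120,000; Marisol: 32,000; Halim: 32,000; Yannick: 32,000; Rangi: 80,000; Kenji: 80,000; Hanna: 80,000; Quilla: 32,000; Delphine: 32,000; Matthias: 80,000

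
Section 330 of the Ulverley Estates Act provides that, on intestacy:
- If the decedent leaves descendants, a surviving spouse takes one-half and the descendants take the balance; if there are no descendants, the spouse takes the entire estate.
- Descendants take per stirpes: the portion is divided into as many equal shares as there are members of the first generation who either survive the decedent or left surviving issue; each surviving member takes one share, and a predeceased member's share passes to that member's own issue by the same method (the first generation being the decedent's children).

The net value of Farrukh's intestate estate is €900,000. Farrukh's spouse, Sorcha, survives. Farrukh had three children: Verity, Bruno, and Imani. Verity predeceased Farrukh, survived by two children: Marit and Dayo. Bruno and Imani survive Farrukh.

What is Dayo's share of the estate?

Dayo receives €75,000.

Sorcha takes one-half of €900,000 = €450,000. The remaining €450,000 passes to the descendants.
The descendants' portion (€450,000) is divided into 3 shares of €150,000: Bruno and Imani each take €150,000; Verity's €150,000 share passes to Verity's issue.
Verity's share (€150,000) is divided into 2 shares of €75,000: Marit and Dayo each take €75,000.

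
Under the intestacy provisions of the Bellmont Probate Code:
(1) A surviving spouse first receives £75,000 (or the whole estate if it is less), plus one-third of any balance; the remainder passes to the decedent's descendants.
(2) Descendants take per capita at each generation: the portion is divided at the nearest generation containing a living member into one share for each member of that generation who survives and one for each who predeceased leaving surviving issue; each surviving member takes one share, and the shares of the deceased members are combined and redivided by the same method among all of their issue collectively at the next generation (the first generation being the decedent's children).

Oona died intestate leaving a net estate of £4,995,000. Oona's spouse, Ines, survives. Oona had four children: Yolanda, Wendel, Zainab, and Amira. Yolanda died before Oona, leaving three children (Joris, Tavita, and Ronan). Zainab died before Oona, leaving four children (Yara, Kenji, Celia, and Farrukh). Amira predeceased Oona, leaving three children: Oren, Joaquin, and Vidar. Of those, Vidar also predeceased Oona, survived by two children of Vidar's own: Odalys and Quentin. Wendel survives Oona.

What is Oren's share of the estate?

Ines first takes £75,000, leaving a balance of £4,920,000. Ines then takes one-third of the balance (£1,640,000), for a total of £1,715,000. The remaining £3,280,000 passes to the descendants.
The descendants' portion (£3,280,000) is divided at the children's generation into 4 shares of £820,000. Wendel takes £820,000. The 3 shares of the deceased (Yolanda, Zainab, and Amira) are combined into a pool of £2,460,000.
That pool (£2,460,000) is divided at the grandchildren's generation into 10 shares of £246,000. Joris, Tavita, Ronan, Yara, Kenji, Celia, Farrukh, Oren, and Joaquin each take £246,000. The remaining share for the deceased Vidar (£246,000) is carried to the next generation.
That pool (£246,000) is divided at the great-grandchildren's generation equally among Odalys and Quentin: £123,000 each.

Oren receives £246,000.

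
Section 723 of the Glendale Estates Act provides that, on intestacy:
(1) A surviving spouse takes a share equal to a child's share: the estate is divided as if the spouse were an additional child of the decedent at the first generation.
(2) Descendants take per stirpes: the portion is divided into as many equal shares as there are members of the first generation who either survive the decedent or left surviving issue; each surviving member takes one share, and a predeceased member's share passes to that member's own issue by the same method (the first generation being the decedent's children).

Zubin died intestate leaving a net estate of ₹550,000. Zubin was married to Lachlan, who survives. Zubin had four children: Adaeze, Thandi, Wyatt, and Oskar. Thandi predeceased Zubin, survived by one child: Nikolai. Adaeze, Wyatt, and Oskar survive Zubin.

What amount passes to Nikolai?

The spouse counts as an additional share at the children's level, so there are 5 primary shares of ₹110,000. Lachlan takes one such share (₹110,000).
The children's combined portion (₹440,000) is divided into 4 shares of ₹110,000: Adaeze, Wyatt, and Oskar each take ₹110,000; Thandi's ₹110,000 share passes to Thandi's issue.
Thandi's share (₹110,000) passes entirely to Nikolai.

Nikolai receives ₹110,000.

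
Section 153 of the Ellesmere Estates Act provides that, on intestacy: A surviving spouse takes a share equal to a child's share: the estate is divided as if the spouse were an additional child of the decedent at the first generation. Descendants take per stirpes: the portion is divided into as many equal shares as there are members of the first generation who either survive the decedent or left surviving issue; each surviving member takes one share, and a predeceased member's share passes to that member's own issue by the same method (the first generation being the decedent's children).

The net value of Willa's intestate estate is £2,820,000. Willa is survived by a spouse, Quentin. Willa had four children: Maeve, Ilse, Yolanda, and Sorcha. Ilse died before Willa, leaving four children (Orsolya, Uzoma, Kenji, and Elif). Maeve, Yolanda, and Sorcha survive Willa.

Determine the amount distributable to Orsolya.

The spouse counts as an additional share at the children's level, so there are 5 primary shares of £564,000. Quentin takes one such share (£564,000).
The children's combined portion (£2,256,000) is divided into 4 shares of £564,000: Maeve, Yolanda, and Sorcha each take £564,000; Ilse's £564,000 share passes to Ilse's issue.
Ilse's share (£564,000) is divided into 4 shares of £141,000: Orsolya, Uzoma, Kenji, and Elif each take £141,000.

Orsolya receives £141,000.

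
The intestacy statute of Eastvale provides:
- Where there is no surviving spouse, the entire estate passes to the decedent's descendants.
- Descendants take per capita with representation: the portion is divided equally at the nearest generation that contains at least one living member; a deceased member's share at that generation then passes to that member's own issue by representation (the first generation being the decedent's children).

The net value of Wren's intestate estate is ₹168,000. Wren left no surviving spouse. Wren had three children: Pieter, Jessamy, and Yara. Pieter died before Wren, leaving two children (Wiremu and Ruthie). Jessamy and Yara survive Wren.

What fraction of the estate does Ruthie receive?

The entire ₹168,000 passes to the descendants.
That amount (₹168,000) is divided into 3 shares of ₹56,000: Jessamy and Yara each take ₹56,000; Pieter's ₹56,000 share passes to Pieter's issue.
Pieter's share (₹56,000) is divided into 2 shares of ₹28,000: Wiremu and Ruthie each take ₹28,000.

Ruthie receives 1/6 of the estate.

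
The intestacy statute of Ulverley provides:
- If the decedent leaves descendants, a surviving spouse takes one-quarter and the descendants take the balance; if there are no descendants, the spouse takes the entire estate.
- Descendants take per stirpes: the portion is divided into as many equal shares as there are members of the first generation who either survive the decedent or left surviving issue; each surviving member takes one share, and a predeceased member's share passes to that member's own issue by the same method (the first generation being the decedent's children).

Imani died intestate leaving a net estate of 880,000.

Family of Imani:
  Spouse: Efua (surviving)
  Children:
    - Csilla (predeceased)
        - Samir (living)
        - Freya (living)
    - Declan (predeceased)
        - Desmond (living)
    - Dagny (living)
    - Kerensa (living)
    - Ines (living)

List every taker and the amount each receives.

Efua: 220,000; Samir: 66,000; Freya: 66,000; Desmond: 132,000; Dagny: 132,000; Kerensa: 132,000; Ines: 132,000

Efua takes one-quarter of 880,000 = 220,000. The remaining 660,000 passes to the descendants.
The descendants' portion (660,000) is divided into 5 shares of 132,000: Dagny, Kerensa, and Ines each take 132,000; Csilla's 132,000 share passes to Csilla's issue; Declan's 132,000 share passes to Declan's issue.
Csilla's share (132,000) is divided into 2 shares of 66,000: Samir and Freya each take 66,000.
Declan's share (132,000) passes entirely to Desmond.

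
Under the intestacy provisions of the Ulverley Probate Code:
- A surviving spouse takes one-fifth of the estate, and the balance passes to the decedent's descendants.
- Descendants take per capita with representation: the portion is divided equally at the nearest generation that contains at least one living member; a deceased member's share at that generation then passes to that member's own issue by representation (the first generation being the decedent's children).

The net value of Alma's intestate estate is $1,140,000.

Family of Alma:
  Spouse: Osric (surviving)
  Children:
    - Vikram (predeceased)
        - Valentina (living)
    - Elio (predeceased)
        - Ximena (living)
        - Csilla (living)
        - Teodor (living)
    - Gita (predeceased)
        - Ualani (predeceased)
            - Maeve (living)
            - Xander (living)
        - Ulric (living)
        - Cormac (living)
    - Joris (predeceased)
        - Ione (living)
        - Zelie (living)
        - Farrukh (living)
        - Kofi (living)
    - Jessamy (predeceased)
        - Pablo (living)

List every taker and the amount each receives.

Osric takes one-fifth of $1,140,000 = $228,000. The remaining $912,000 passes to the descendants.
No child survives, so the initial division is made at the grandchildren's generation.
The descendants' portion ($912,000) is divided into 12 shares of $76,000: Valentina, Ximena, Csilla, Teodor, Ulric, Cormac, Ione, Zelie, Farrukh, Kofi, and Pablo each take $76,000; Ualani's $76,000 share passes to Ualani's issue.
Ualani's share ($76,000) is divided into 2 shares of $38,000: Maeve and Xander each take $38,000.

Osric: $228,000; Valentina: $76,000; Ximena: $76,000; Csilla: $76,000; Teodor: $76,000; Maeve: $38,000; Xander: $38,000; Ulric: $76,000; Cormac: $76,000; Ione: $76,000; Zelie: $76,000; Farrukh: $76,000; Kofi: $76,000; Pablo: $76,000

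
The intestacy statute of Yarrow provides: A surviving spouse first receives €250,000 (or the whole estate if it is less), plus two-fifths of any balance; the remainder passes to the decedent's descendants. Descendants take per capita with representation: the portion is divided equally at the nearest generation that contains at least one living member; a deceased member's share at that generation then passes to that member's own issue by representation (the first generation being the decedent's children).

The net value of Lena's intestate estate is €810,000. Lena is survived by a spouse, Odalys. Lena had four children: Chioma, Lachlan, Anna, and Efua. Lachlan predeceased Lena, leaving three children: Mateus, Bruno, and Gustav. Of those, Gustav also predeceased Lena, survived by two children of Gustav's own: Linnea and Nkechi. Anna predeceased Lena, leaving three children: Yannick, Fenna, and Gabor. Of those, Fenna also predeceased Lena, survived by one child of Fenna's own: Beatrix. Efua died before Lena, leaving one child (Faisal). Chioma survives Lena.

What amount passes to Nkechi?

Nkechi receives €14,000.

Odalys first takes €250,000, leaving a balance of €560,000. Odalys then takes two-fifths of the balance (€224,000), for a total of €474,000. The remaining €336,000 passes to the descendants.
The descendants' portion (€336,000) is divided into 4 shares of €84,000: Chioma takes €84,000; Lachlan's €84,000 share passes to Lachlan's issue; Anna's €84,000 share passes to Anna's issue; Efua's €84,000 share passes to Efua's issue.
Lachlan's share (€84,000) is divided into 3 shares of €28,000: Mateus and Bruno each take €28,000; Gustav's €28,000 share passes to Gustav's issue.
Gustav's share (€28,000) is divided into 2 shares of €14,000: Linnea and Nkechi each take €14,000.
Anna's share (€84,000) is divided into 3 shares of €28,000: Yannick and Gabor each take €28,000; Fenna's €28,000 share passes to Fenna's issue.
Fenna's share (€28,000) passes entirely to Beatrix.
Efua's share (€84,000) passes entirely to Faisal.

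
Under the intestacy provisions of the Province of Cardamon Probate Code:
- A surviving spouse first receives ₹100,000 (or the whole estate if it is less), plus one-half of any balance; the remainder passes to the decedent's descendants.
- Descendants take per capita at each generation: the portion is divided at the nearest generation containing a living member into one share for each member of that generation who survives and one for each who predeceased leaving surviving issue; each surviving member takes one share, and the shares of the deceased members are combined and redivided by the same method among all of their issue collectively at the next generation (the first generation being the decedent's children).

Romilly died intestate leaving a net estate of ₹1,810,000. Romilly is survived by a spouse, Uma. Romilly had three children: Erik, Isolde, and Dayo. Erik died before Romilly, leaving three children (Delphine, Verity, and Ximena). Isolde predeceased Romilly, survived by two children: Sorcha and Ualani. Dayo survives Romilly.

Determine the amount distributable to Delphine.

Delphine receives ₹114,000.

Uma first takes ₹100,000, leaving a balance of ₹1,710,000. Uma then takes one-half of the balance (₹855,000), for a total of ₹955,000. The remaining ₹855,000 passes to the descendants.
The descendants' portion (₹855,000) is divided at the children's generation into 3 shares of ₹285,000. Dayo takes ₹285,000. The 2 shares of the deceased (Erik and Isolde) are combined into a pool of ₹570,000.
That pool (₹570,000) is divided at the grandchildren's generation equally among Delphine, Verity, Ximena, Sorcha, and Ualani: ₹114,000 each.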